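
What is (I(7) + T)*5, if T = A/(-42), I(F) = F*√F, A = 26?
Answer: -65/21 + 35*√7 ≈ 89.506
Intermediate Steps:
I(F) = F^(3/2)
T = -13/21 (T = 26/(-42) = 26*(-1/42) = -13/21 ≈ -0.61905)
(I(7) + T)*5 = (7^(3/2) - 13/21)*5 = (7*√7 - 13/21)*5 = (-13/21 + 7*√7)*5 = -65/21 + 35*√7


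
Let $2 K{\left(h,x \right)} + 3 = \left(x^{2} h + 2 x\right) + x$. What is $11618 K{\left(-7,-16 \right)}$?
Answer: $-10705987$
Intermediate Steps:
$K{\left(h,x \right)} = - \frac{3}{2} + \frac{3 x}{2} + \frac{h x^{2}}{2}$ ($K{\left(h,x \right)} = - \frac{3}{2} + \frac{\left(x^{2} h + 2 x\right) + x}{2} = - \frac{3}{2} + \frac{\left(h x^{2} + 2 x\right) + x}{2} = - \frac{3}{2} + \frac{\left(2 x + h x^{2}\right) + x}{2} = - \frac{3}{2} + \frac{3 x + h x^{2}}{2} = - \frac{3}{2} + \left(\frac{3 x}{2} + \frac{h x^{2}}{2}\right) = - \frac{3}{2} + \frac{3 x}{2} + \frac{h x^{2}}{2}$)
$11618 K{\left(-7,-16 \right)} = 11618 \left(- \frac{3}{2} + \frac{3}{2} \left(-16\right) + \frac{1}{2} \left(-7\right) \left(-16\right)^{2}\right) = 11618 \left(- \frac{3}{2} - 24 + \frac{1}{2} \left(-7\right) 256\right) = 11618 \left(- \frac{3}{2} - 24 - 896\right) = 11618 \left(- \frac{1843}{2}\right) = -10705987$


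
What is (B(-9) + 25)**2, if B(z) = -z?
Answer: 1156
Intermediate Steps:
(B(-9) + 25)**2 = (-1*(-9) + 25)**2 = (9 + 25)**2 = 34**2 = 1156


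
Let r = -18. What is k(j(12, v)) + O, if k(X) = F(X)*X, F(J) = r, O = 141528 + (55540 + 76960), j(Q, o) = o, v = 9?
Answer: 273866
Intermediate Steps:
O = 274028 (O = 141528 + 132500 = 274028)
F(J) = -18
k(X) = -18*X
k(j(12, v)) + O = -18*9 + 274028 = -162 + 274028 = 273866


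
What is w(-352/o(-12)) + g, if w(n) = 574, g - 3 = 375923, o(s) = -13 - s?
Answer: 376500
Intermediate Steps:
g = 375926 (g = 3 + 375923 = 375926)
w(-352/o(-12)) + g = 574 + 375926 = 376500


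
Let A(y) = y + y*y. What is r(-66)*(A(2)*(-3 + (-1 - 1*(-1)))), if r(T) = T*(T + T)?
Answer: -156816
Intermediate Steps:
r(T) = 2*T² (r(T) = T*(2*T) = 2*T²)
A(y) = y + y²
r(-66)*(A(2)*(-3 + (-1 - 1*(-1)))) = (2*(-66)²)*((2*(1 + 2))*(-3 + (-1 - 1*(-1)))) = (2*4356)*((2*3)*(-3 + (-1 + 1))) = 8712*(6*(-3 + 0)) = 8712*(6*(-3)) = 8712*(-18) = -156816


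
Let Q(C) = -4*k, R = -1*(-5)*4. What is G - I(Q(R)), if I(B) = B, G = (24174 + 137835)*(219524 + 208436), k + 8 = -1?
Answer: 69333371604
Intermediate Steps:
k = -9 (k = -8 - 1 = -9)
G = 69333371640 (G = 162009*427960 = 69333371640)
R = 20 (R = 5*4 = 20)
Q(C) = 36 (Q(C) = -4*(-9) = 36)
G - I(Q(R)) = 69333371640 - 1*36 = 69333371640 - 36 = 69333371604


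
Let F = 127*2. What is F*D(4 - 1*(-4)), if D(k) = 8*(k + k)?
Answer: 32512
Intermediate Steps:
D(k) = 16*k (D(k) = 8*(2*k) = 16*k)
F = 254
F*D(4 - 1*(-4)) = 254*(16*(4 - 1*(-4))) = 254*(16*(4 + 4)) = 254*(16*8) = 254*128 = 32512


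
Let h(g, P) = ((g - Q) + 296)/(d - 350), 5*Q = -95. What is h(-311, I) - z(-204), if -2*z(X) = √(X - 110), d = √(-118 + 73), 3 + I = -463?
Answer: -280/24509 + I*√314/2 - 12*I*√5/122545 ≈ -0.011424 + 8.8598*I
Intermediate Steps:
Q = -19 (Q = (⅕)*(-95) = -19)
I = -466 (I = -3 - 463 = -466)
d = 3*I*√5 (d = √(-45) = 3*I*√5 ≈ 6.7082*I)
h(g, P) = (315 + g)/(-350 + 3*I*√5) (h(g, P) = ((g - 1*(-19)) + 296)/(3*I*√5 - 350) = ((g + 19) + 296)/(-350 + 3*I*√5) = ((19 + g) + 296)/(-350 + 3*I*√5) = (315 + g)/(-350 + 3*I*√5))
z(X) = -√(-110 + X)/2 (z(X) = -√(X - 110)/2 = -√(-110 + X)/2)
h(-311, I) - z(-204) = -(315 - 311)/(350 - 3*I*√5) - (-1)*√(-110 - 204)/2 = -1*4/(350 - 3*I*√5) - (-1)*√(-314)/2 = -4/(350 - 3*I*√5) - (-1)*I*√314/2 = -4/(350 - 3*I*√5) + I*√314/2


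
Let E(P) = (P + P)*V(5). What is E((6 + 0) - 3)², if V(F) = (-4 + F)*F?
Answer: 900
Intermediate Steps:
V(F) = F*(-4 + F)
E(P) = 10*P (E(P) = (P + P)*(5*(-4 + 5)) = (2*P)*(5*1) = (2*P)*5 = 10*P)
E((6 + 0) - 3)² = (10*((6 + 0) - 3))² = (10*(6 - 3))² = (10*3)² = 30² = 900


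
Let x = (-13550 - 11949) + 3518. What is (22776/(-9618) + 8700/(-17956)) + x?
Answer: -158192879296/7195867 ≈ -21984.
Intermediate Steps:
x = -21981 (x = -25499 + 3518 = -21981)
(22776/(-9618) + 8700/(-17956)) + x = (22776/(-9618) + 8700/(-17956)) - 21981 = (22776*(-1/9618) + 8700*(-1/17956)) - 21981 = (-3796/1603 - 2175/4489) - 21981 = -20526769/7195867 - 21981 = -158192879296/7195867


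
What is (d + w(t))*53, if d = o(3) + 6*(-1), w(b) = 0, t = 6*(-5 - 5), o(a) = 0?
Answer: -318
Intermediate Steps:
t = -60 (t = 6*(-10) = -60)
d = -6 (d = 0 + 6*(-1) = 0 - 6 = -6)
(d + w(t))*53 = (-6 + 0)*53 = -6*53 = -318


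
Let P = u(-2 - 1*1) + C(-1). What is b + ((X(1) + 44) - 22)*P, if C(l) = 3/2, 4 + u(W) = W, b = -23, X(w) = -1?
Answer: -277/2 ≈ -138.50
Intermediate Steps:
u(W) = -4 + W
C(l) = 3/2 (C(l) = 3*(1/2) = 3/2)
P = -11/2 (P = (-4 + (-2 - 1*1)) + 3/2 = (-4 + (-2 - 1)) + 3/2 = (-4 - 3) + 3/2 = -7 + 3/2 = -11/2 ≈ -5.5000)
b + ((X(1) + 44) - 22)*P = -23 + ((-1 + 44) - 22)*(-11/2) = -23 + (43 - 22)*(-11/2) = -23 + 21*(-11/2) = -23 - 231/2 = -277/2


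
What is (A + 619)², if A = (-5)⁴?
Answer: 1547536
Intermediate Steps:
A = 625
(A + 619)² = (625 + 619)² = 1244² = 1547536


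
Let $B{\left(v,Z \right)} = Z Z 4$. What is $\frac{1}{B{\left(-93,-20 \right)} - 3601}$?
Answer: $- \frac{1}{2001} \approx -0.00049975$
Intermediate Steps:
$B{\left(v,Z \right)} = 4 Z^{2}$ ($B{\left(v,Z \right)} = Z^{2} \cdot 4 = 4 Z^{2}$)
$\frac{1}{B{\left(-93,-20 \right)} - 3601} = \frac{1}{4 \left(-20\right)^{2} - 3601} = \frac{1}{4 \cdot 400 - 3601} = \frac{1}{1600 - 3601} = \frac{1}{-2001} = - \frac{1}{2001}$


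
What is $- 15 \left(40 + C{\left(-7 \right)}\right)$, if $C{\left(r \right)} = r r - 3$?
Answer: $-1290$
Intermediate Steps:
$C{\left(r \right)} = -3 + r^{2}$ ($C{\left(r \right)} = r^{2} - 3 = -3 + r^{2}$)
$- 15 \left(40 + C{\left(-7 \right)}\right) = - 15 \left(40 - \left(3 - \left(-7\right)^{2}\right)\right) = - 15 \left(40 + \left(-3 + 49\right)\right) = - 15 \left(40 + 46\right) = \left(-15\right) 86 = -1290$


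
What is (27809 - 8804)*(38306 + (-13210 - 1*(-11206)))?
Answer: 689919510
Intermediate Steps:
(27809 - 8804)*(38306 + (-13210 - 1*(-11206))) = 19005*(38306 + (-13210 + 11206)) = 19005*(38306 - 2004) = 19005*36302 = 689919510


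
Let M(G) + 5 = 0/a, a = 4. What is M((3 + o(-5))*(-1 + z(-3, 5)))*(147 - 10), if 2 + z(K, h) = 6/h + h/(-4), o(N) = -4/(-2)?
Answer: -685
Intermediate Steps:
o(N) = 2 (o(N) = -4*(-1/2) = 2)
z(K, h) = -2 + 6/h - h/4 (z(K, h) = -2 + (6/h + h/(-4)) = -2 + (6/h + h*(-1/4)) = -2 + (6/h - h/4) = -2 + 6/h - h/4)
M(G) = -5 (M(G) = -5 + 0/4 = -5 + 0*(1/4) = -5 + 0 = -5)
M((3 + o(-5))*(-1 + z(-3, 5)))*(147 - 10) = -5*(147 - 10) = -5*137 = -685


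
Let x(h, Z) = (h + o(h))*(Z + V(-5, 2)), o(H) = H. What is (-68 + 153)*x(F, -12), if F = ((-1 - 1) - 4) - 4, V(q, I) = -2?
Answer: 23800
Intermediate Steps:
F = -10 (F = (-2 - 4) - 4 = -6 - 4 = -10)
x(h, Z) = 2*h*(-2 + Z) (x(h, Z) = (h + h)*(Z - 2) = (2*h)*(-2 + Z) = 2*h*(-2 + Z))
(-68 + 153)*x(F, -12) = (-68 + 153)*(2*(-10)*(-2 - 12)) = 85*(2*(-10)*(-14)) = 85*280 = 23800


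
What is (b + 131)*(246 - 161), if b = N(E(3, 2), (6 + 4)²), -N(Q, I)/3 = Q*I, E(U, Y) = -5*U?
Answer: 393635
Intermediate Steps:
N(Q, I) = -3*I*Q (N(Q, I) = -3*Q*I = -3*I*Q)
b = 4500 (b = -3*(6 + 4)²*(-5*3) = -3*10²*(-15) = -3*100*(-15) = 4500)
(b + 131)*(246 - 161) = (4500 + 131)*(246 - 161) = 4631*85 = 393635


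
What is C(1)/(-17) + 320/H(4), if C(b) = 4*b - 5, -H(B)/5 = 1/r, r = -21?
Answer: 22849/17 ≈ 1344.1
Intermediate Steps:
H(B) = 5/21 (H(B) = -5/(-21) = -5*(-1/21) = 5/21)
C(b) = -5 + 4*b
C(1)/(-17) + 320/H(4) = (-5 + 4*1)/(-17) + 320/(5/21) = (-5 + 4)*(-1/17) + 320*(21/5) = -1*(-1/17) + 1344 = 1/17 + 1344 = 22849/17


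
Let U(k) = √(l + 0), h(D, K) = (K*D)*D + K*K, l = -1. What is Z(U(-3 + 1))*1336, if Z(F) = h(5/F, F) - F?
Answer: 1336*I*(-26 + I) ≈ -1336.0 - 34736.0*I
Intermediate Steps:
h(D, K) = K² + K*D² (h(D, K) = (D*K)*D + K² = K*D² + K² = K² + K*D²)
U(k) = I (U(k) = √(-1 + 0) = √(-1) = I)
Z(F) = -F + F*(F + 25/F²) (Z(F) = F*(F + (5/F)²) - F = F*(F + 25/F²) - F = -F + F*(F + 25/F²))
Z(U(-3 + 1))*1336 = (I² - I + 25/I)*1336 = (-1 - I + 25*(-I))*1336 = (-1 - I - 25*I)*1336 = (-1 - 26*I)*1336 = -1336 - 34736*I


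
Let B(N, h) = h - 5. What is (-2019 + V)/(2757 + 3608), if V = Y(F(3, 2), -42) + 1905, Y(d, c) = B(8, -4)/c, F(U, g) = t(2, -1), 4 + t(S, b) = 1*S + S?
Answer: -1593/89110 ≈ -0.017877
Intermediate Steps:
B(N, h) = -5 + h
t(S, b) = -4 + 2*S (t(S, b) = -4 + (1*S + S) = -4 + (S + S) = -4 + 2*S)
F(U, g) = 0 (F(U, g) = -4 + 2*2 = -4 + 4 = 0)
Y(d, c) = -9/c (Y(d, c) = (-5 - 4)/c = -9/c)
V = 26673/14 (V = -9/(-42) + 1905 = -9*(-1/42) + 1905 = 3/14 + 1905 = 26673/14 ≈ 1905.2)
(-2019 + V)/(2757 + 3608) = (-2019 + 26673/14)/(2757 + 3608) = -1593/14/6365 = -1593/14*1/6365 = -1593/89110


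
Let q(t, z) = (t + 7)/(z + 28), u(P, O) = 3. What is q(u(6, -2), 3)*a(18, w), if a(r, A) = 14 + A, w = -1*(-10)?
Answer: 240/31 ≈ 7.7419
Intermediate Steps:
w = 10
q(t, z) = (7 + t)/(28 + z)
q(u(6, -2), 3)*a(18, w) = ((7 + 3)/(28 + 3))*(14 + 10) = (10/31)*24 = 240/31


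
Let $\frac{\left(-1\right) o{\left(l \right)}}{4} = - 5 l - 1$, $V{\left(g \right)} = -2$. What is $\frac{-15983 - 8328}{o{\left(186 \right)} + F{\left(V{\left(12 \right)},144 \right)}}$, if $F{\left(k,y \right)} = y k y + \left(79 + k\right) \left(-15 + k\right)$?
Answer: $\frac{24311}{39057} \approx 0.62245$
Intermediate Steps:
$F{\left(k,y \right)} = k y^{2} + \left(-15 + k\right) \left(79 + k\right)$ ($F{\left(k,y \right)} = k y y + \left(-15 + k\right) \left(79 + k\right) = k y^{2} + \left(-15 + k\right) \left(79 + k\right)$)
$o{\left(l \right)} = 4 + 20 l$ ($o{\left(l \right)} = - 4 \left(- 5 l - 1\right) = - 4 \left(-1 - 5 l\right) = 4 + 20 l$)
$\frac{-15983 - 8328}{o{\left(186 \right)} + F{\left(V{\left(12 \right)},144 \right)}} = \frac{-15983 - 8328}{\left(4 + 20 \cdot 186\right) + \left(-1185 + \left(-2\right)^{2} + 64 \left(-2\right) - 2 \cdot 144^{2}\right)} = - \frac{24311}{\left(4 + 3720\right) - 42781} = - \frac{24311}{3724 - 42781} = - \frac{24311}{-39057} = \left(-24311\right) \left(- \frac{1}{39057}\right) = \frac{24311}{39057}$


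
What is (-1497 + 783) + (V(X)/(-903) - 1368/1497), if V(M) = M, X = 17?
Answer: -322146509/450597 ≈ -714.93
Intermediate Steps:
(-1497 + 783) + (V(X)/(-903) - 1368/1497) = (-1497 + 783) + (17/(-903) - 1368/1497) = -714 + (17*(-1/903) - 1368*1/1497) = -714 + (-17/903 - 456/499) = -714 - 420251/450597 = -322146509/450597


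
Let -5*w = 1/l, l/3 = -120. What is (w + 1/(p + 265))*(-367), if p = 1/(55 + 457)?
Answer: -129340709/81408600 ≈ -1.5888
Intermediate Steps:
l = -360 (l = 3*(-120) = -360)
p = 1/512 ≈ 0.0019531
w = 1/1800 (w = -⅕/(-360) = -⅕*(-1/360) = 1/1800 ≈ 0.00055556)
(w + 1/(p + 265))*(-367) = (1/1800 + 1/(1/512 + 265))*(-367) = (1/1800 + 1/(135681/512))*(-367) = (1/1800 + 512/135681)*(-367) = (352427/81408600)*(-367) = -129340709/81408600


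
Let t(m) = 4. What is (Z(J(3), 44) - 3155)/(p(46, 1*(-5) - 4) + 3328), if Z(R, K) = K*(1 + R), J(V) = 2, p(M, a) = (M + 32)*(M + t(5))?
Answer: -3023/7228 ≈ -0.41823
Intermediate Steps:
p(M, a) = (4 + M)*(32 + M) (p(M, a) = (M + 32)*(M + 4) = (32 + M)*(4 + M) = (4 + M)*(32 + M))
(Z(J(3), 44) - 3155)/(p(46, 1*(-5) - 4) + 3328) = (44*(1 + 2) - 3155)/((128 + 46² + 36*46) + 3328) = (44*3 - 3155)/((128 + 2116 + 1656) + 3328) = (132 - 3155)/(3900 + 3328) = -3023/7228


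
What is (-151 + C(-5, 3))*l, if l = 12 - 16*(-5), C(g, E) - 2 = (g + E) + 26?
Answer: -11500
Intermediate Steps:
C(g, E) = 28 + E + g (C(g, E) = 2 + ((g + E) + 26) = 2 + ((E + g) + 26) = 2 + (26 + E + g) = 28 + E + g)
l = 92 (l = 12 + 80 = 92)
(-151 + C(-5, 3))*l = (-151 + (28 + 3 - 5))*92 = (-151 + 26)*92 = -125*92 = -11500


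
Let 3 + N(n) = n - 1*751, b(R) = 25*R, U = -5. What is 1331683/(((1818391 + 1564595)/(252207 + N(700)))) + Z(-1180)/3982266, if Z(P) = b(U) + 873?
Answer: 222866099092530377/2245325021046 ≈ 99258.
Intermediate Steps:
Z(P) = 748 (Z(P) = 25*(-5) + 873 = -125 + 873 = 748)
N(n) = -754 + n (N(n) = -3 + (n - 1*751) = -3 + (n - 751) = -3 + (-751 + n) = -754 + n)
1331683/(((1818391 + 1564595)/(252207 + N(700)))) + Z(-1180)/3982266 = 1331683/(((1818391 + 1564595)/(252207 + (-754 + 700)))) + 748/3982266 = 1331683/((3382986/(252207 - 54))) + 748*(1/3982266) = 1331683/((3382986/252153)) + 374/1991133 = 1331683/((3382986*(1/252153))) + 374/1991133 = 1331683/(1127662/84051) + 374/1991133 = 1331683*(84051/1127662) + 374/1991133 = 111929287833/1127662 + 374/1991133 = 222866099092530377/2245325021046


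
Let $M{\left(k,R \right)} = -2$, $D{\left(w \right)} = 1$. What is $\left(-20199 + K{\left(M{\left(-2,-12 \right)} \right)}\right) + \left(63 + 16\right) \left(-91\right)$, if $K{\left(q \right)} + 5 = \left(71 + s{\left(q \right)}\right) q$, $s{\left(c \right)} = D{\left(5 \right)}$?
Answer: $-27537$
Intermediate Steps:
$s{\left(c \right)} = 1$
$K{\left(q \right)} = -5 + 72 q$ ($K{\left(q \right)} = -5 + \left(71 + 1\right) q = -5 + 72 q$)
$\left(-20199 + K{\left(M{\left(-2,-12 \right)} \right)}\right) + \left(63 + 16\right) \left(-91\right) = \left(-20199 + \left(-5 + 72 \left(-2\right)\right)\right) + \left(63 + 16\right) \left(-91\right) = \left(-20199 - 149\right) + 79 \left(-91\right) = \left(-20199 - 149\right) - 7189 = -20348 - 7189 = -27537$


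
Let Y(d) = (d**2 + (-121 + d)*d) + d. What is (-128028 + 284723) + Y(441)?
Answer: 492737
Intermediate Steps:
Y(d) = d + d**2 + d*(-121 + d) (Y(d) = (d**2 + d*(-121 + d)) + d = d + d**2 + d*(-121 + d))
(-128028 + 284723) + Y(441) = (-128028 + 284723) + 2*441*(-60 + 441) = 156695 + 2*441*381 = 156695 + 336042 = 492737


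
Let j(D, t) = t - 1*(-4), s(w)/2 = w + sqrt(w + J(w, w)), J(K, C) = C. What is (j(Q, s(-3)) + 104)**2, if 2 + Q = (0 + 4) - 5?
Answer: 10380 + 408*I*sqrt(6) ≈ 10380.0 + 999.39*I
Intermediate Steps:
s(w) = 2*w + 2*sqrt(2)*sqrt(w) (s(w) = 2*(w + sqrt(w + w)) = 2*(w + sqrt(2*w)) = 2*(w + sqrt(2)*sqrt(w)) = 2*w + 2*sqrt(2)*sqrt(w))
Q = -3 (Q = -2 + ((0 + 4) - 5) = -2 + (4 - 5) = -2 - 1 = -3)
j(D, t) = 4 + t (j(D, t) = t + 4 = 4 + t)
(j(Q, s(-3)) + 104)**2 = ((4 + (2*(-3) + 2*sqrt(2)*sqrt(-3))) + 104)**2 = ((4 + (-6 + 2*sqrt(2)*(I*sqrt(3)))) + 104)**2 = ((4 + (-6 + 2*I*sqrt(6))) + 104)**2 = ((-2 + 2*I*sqrt(6)) + 104)**2 = (102 + 2*I*sqrt(6))**2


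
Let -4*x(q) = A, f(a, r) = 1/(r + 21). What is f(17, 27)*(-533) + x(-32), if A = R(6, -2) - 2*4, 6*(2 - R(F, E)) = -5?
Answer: -157/16 ≈ -9.8125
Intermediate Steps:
f(a, r) = 1/(21 + r)
R(F, E) = 17/6 (R(F, E) = 2 - 1/6*(-5) = 2 + 5/6 = 17/6)
A = -31/6 (A = 17/6 - 2*4 = 17/6 - 8 = -31/6 ≈ -5.1667)
x(q) = 31/24 (x(q) = -1/4*(-31/6) = 31/24)
f(17, 27)*(-533) + x(-32) = -533/(21 + 27) + 31/24 = -533/48 + 31/24 = -157/16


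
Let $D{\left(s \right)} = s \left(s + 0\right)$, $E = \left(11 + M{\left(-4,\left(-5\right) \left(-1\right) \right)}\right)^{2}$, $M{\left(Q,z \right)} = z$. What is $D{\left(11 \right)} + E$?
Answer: $377$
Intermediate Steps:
$E = 256$ ($E = \left(11 - -5\right)^{2} = \left(11 + 5\right)^{2} = 16^{2} = 256$)
$D{\left(s \right)} = s^{2}$ ($D{\left(s \right)} = s s = s^{2}$)
$D{\left(11 \right)} + E = 11^{2} + 256 = 121 + 256 = 377$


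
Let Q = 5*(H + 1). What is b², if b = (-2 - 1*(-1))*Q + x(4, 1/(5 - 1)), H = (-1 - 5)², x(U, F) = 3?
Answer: 33124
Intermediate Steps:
H = 36 (H = (-6)² = 36)
Q = 185 (Q = 5*(36 + 1) = 5*37 = 185)
b = -182 (b = (-2 - 1*(-1))*185 + 3 = (-2 + 1)*185 + 3 = -1*185 + 3 = -185 + 3 = -182)
b² = (-182)² = 33124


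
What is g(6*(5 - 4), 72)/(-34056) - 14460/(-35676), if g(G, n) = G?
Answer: 759623/1874972 ≈ 0.40514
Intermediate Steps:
g(6*(5 - 4), 72)/(-34056) - 14460/(-35676) = (6*(5 - 4))/(-34056) - 14460/(-35676) = (6*1)*(-1/34056) - 14460*(-1/35676) = 6*(-1/34056) + 1205/2973 = -1/5676 + 1205/2973 = 759623/1874972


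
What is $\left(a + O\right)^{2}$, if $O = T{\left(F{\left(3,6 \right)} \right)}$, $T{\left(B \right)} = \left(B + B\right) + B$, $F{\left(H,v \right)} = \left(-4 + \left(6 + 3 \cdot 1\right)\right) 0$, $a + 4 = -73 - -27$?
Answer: $2500$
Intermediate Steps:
$a = -50$ ($a = -4 - 46 = -50$)
$F{\left(H,v \right)} = 0$ ($F{\left(H,v \right)} = \left(-4 + \left(6 + 3\right)\right) 0 = \left(-4 + 9\right) 0 = 5 \cdot 0 = 0$)
$T{\left(B \right)} = 3 B$ ($T{\left(B \right)} = 2 B + B = 3 B$)
$O = 0$ ($O = 3 \cdot 0 = 0$)
$\left(a + O\right)^{2} = \left(-50 + 0\right)^{2} = \left(-50\right)^{2} = 2500$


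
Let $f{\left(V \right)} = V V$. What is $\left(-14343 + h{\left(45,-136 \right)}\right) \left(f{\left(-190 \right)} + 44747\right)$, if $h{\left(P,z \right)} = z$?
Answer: $-1170583713$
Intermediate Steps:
$f{\left(V \right)} = V^{2}$
$\left(-14343 + h{\left(45,-136 \right)}\right) \left(f{\left(-190 \right)} + 44747\right) = \left(-14343 - 136\right) \left(\left(-190\right)^{2} + 44747\right) = - 14479 \left(36100 + 44747\right) = \left(-14479\right) 80847 = -1170583713$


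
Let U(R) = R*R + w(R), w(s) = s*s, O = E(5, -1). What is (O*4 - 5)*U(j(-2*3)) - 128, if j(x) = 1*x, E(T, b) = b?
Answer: -776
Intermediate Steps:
O = -1
w(s) = s²
j(x) = x
U(R) = 2*R² (U(R) = R*R + R² = R² + R² = 2*R²)
(O*4 - 5)*U(j(-2*3)) - 128 = (-1*4 - 5)*(2*(-2*3)²) - 128 = (-4 - 5)*(2*(-6)²) - 128 = -18*36 - 128 = -9*72 - 128 = -648 - 128 = -776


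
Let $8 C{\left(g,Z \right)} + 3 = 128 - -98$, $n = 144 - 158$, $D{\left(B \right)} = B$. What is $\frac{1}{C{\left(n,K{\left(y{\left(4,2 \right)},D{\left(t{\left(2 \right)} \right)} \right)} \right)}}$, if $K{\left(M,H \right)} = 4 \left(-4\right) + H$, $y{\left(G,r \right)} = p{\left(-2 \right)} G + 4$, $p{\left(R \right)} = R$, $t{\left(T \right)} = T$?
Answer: $\frac{8}{223} \approx 0.035874$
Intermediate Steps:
$y{\left(G,r \right)} = 4 - 2 G$ ($y{\left(G,r \right)} = - 2 G + 4 = 4 - 2 G$)
$K{\left(M,H \right)} = -16 + H$
$n = -14$
$C{\left(g,Z \right)} = \frac{223}{8}$ ($C{\left(g,Z \right)} = - \frac{3}{8} + \frac{128 - -98}{8} = - \frac{3}{8} + \frac{128 + 98}{8} = - \frac{3}{8} + \frac{1}{8} \cdot 226 = - \frac{3}{8} + \frac{113}{4} = \frac{223}{8}$)
$\frac{1}{C{\left(n,K{\left(y{\left(4,2 \right)},D{\left(t{\left(2 \right)} \right)} \right)} \right)}} = \frac{1}{\frac{223}{8}} = \frac{8}{223}$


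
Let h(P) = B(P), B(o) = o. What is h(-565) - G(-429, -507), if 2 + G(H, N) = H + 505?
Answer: -639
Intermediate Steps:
h(P) = P
G(H, N) = 503 + H (G(H, N) = -2 + (H + 505) = -2 + (505 + H) = 503 + H)
h(-565) - G(-429, -507) = -565 - (503 - 429) = -565 - 1*74 = -565 - 74 = -639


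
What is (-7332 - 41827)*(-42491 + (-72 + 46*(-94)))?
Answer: 2304918033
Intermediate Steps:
(-7332 - 41827)*(-42491 + (-72 + 46*(-94))) = -49159*(-42491 + (-72 - 4324)) = -49159*(-42491 - 4396) = -49159*(-46887) = 2304918033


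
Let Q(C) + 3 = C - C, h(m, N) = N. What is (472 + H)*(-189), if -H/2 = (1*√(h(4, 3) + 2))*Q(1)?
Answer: -89208 - 1134*√5 ≈ -91744.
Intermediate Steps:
Q(C) = -3 (Q(C) = -3 + (C - C) = -3 + 0 = -3)
H = 6*√5 (H = -2*1*√(3 + 2)*(-3) = -2*1*√5*(-3) = -2*√5*(-3) = -(-6)*√5 = 6*√5 ≈ 13.416)
(472 + H)*(-189) = (472 + 6*√5)*(-189) = -89208 - 1134*√5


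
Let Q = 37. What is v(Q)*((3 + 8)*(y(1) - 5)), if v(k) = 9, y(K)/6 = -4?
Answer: -2871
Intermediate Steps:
y(K) = -24 (y(K) = 6*(-4) = -24)
v(Q)*((3 + 8)*(y(1) - 5)) = 9*((3 + 8)*(-24 - 5)) = 9*(11*(-29)) = 9*(-319) = -2871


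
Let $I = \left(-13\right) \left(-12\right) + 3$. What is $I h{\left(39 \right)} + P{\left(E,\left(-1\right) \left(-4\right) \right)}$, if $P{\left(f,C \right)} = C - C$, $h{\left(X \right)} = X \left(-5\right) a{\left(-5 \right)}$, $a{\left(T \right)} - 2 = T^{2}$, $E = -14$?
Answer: $-837135$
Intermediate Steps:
$a{\left(T \right)} = 2 + T^{2}$
$h{\left(X \right)} = - 135 X$ ($h{\left(X \right)} = X \left(-5\right) \left(2 + \left(-5\right)^{2}\right) = - 5 X \left(2 + 25\right) = - 5 X 27 = - 135 X$)
$P{\left(f,C \right)} = 0$
$I = 159$ ($I = 156 + 3 = 159$)
$I h{\left(39 \right)} + P{\left(E,\left(-1\right) \left(-4\right) \right)} = 159 \left(\left(-135\right) 39\right) + 0 = 159 \left(-5265\right) + 0 = -837135 + 0 = -837135$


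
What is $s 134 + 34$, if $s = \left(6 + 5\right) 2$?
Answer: $2982$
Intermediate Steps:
$s = 22$ ($s = 11 \cdot 2 = 22$)
$s 134 + 34 = 22 \cdot 134 + 34 = 2948 + 34 = 2982$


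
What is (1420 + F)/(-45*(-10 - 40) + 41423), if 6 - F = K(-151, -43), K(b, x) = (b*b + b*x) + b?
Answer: -27717/43673 ≈ -0.63465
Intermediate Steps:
K(b, x) = b + b² + b*x (K(b, x) = (b² + b*x) + b = b + b² + b*x)
F = -29137 (F = 6 - (-151)*(1 - 151 - 43) = 6 - (-151)*(-193) = 6 - 1*29143 = 6 - 29143 = -29137)
(1420 + F)/(-45*(-10 - 40) + 41423) = (1420 - 29137)/(-45*(-10 - 40) + 41423) = -27717/(-45*(-50) + 41423) = -27717/(2250 + 41423) = -27717/43673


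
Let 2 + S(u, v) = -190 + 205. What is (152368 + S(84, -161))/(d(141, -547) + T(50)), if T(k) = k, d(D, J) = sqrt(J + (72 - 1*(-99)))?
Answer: 3809525/1438 - 152381*I*sqrt(94)/1438 ≈ 2649.2 - 1027.4*I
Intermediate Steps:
d(D, J) = sqrt(171 + J) (d(D, J) = sqrt(J + (72 + 99)) = sqrt(J + 171) = sqrt(171 + J))
S(u, v) = 13 (S(u, v) = -2 + (-190 + 205) = -2 + 15 = 13)
(152368 + S(84, -161))/(d(141, -547) + T(50)) = (152368 + 13)/(sqrt(171 - 547) + 50) = 152381/(sqrt(-376) + 50) = 152381/(2*I*sqrt(94) + 50) = 152381/(50 + 2*I*sqrt(94))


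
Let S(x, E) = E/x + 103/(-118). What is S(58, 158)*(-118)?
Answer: -6335/29 ≈ -218.45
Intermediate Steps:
S(x, E) = -103/118 + E/x (S(x, E) = E/x + 103*(-1/118) = E/x - 103/118 = -103/118 + E/x)
S(58, 158)*(-118) = (-103/118 + 158/58)*(-118) = (-103/118 + 158*(1/58))*(-118) = (-103/118 + 79/29)*(-118) = (6335/3422)*(-118) = -6335/29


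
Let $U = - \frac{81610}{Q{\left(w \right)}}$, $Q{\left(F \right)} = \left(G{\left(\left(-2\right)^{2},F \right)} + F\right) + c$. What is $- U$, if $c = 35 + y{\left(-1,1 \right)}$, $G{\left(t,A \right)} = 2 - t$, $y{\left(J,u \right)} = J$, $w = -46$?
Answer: $- \frac{40805}{7} \approx -5829.3$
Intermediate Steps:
$c = 34$ ($c = 35 - 1 = 34$)
$Q{\left(F \right)} = 32 + F$ ($Q{\left(F \right)} = \left(\left(2 - \left(-2\right)^{2}\right) + F\right) + 34 = \left(\left(2 - 4\right) + F\right) + 34 = \left(-2 + F\right) + 34 = 32 + F$)
$U = \frac{40805}{7}$ ($U = - \frac{81610}{32 - 46} = - \frac{81610}{-14} = \left(-81610\right) \left(- \frac{1}{14}\right) = \frac{40805}{7} \approx 5829.3$)
$- U = \left(-1\right) \frac{40805}{7} = - \frac{40805}{7}$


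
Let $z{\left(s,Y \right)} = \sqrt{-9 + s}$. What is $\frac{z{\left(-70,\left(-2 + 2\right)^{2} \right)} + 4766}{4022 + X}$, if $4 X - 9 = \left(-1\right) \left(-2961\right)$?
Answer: $\frac{9532}{9529} + \frac{2 i \sqrt{79}}{9529} \approx 1.0003 + 0.0018655 i$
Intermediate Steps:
$X = \frac{1485}{2}$ ($X = \frac{9}{4} + \frac{\left(-1\right) \left(-2961\right)}{4} = \frac{9}{4} + \frac{1}{4} \cdot 2961 = \frac{9}{4} + \frac{2961}{4} = \frac{1485}{2} \approx 742.5$)
$\frac{z{\left(-70,\left(-2 + 2\right)^{2} \right)} + 4766}{4022 + X} = \frac{\sqrt{-9 - 70} + 4766}{4022 + \frac{1485}{2}} = \frac{\sqrt{-79} + 4766}{\frac{9529}{2}} = \left(i \sqrt{79} + 4766\right) \frac{2}{9529} = \left(4766 + i \sqrt{79}\right) \frac{2}{9529} = \frac{9532}{9529} + \frac{2 i \sqrt{79}}{9529}$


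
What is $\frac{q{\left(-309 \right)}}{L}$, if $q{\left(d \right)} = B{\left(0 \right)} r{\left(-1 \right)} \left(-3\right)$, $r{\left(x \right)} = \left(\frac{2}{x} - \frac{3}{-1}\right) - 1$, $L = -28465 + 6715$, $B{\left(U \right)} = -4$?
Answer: $0$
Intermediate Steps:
$L = -21750$
$r{\left(x \right)} = 2 + \frac{2}{x}$ ($r{\left(x \right)} = \left(\frac{2}{x} - -3\right) - 1 = \left(\frac{2}{x} + 3\right) - 1 = \left(3 + \frac{2}{x}\right) - 1 = 2 + \frac{2}{x}$)
$q{\left(d \right)} = 0$ ($q{\left(d \right)} = - 4 \left(2 + \frac{2}{-1}\right) \left(-3\right) = - 4 \left(2 + 2 \left(-1\right)\right) \left(-3\right) = - 4 \left(2 - 2\right) \left(-3\right) = \left(-4\right) 0 \left(-3\right) = 0 \left(-3\right) = 0$)
$\frac{q{\left(-309 \right)}}{L} = \frac{0}{-21750} = 0 \left(- \frac{1}{21750}\right) = 0$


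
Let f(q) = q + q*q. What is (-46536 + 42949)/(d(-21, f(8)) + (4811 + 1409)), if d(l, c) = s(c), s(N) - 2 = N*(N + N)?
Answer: -3587/16590 ≈ -0.21621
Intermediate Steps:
s(N) = 2 + 2*N² (s(N) = 2 + N*(N + N) = 2 + N*(2*N) = 2 + 2*N²)
f(q) = q + q²
d(l, c) = 2 + 2*c²
(-46536 + 42949)/(d(-21, f(8)) + (4811 + 1409)) = (-46536 + 42949)/((2 + 2*(8*(1 + 8))²) + (4811 + 1409)) = -3587/((2 + 2*(8*9)²) + 6220) = -3587/((2 + 2*72²) + 6220) = -3587/((2 + 2*5184) + 6220) = -3587/((2 + 10368) + 6220) = -3587/(10370 + 6220) = -3587/16590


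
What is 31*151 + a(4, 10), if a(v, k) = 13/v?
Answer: 18737/4 ≈ 4684.3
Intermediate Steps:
31*151 + a(4, 10) = 31*151 + 13/4 = 4681 + 13*(¼) = 4681 + 13/4 = 18737/4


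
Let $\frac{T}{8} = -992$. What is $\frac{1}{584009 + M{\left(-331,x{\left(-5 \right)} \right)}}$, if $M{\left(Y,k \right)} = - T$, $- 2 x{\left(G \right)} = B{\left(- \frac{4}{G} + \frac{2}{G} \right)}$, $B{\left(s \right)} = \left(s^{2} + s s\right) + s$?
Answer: $\frac{1}{591945} \approx 1.6893 \cdot 10^{-6}$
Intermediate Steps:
$T = -7936$ ($T = 8 \left(-992\right) = -7936$)
$B{\left(s \right)} = s + 2 s^{2}$ ($B{\left(s \right)} = \left(s^{2} + s^{2}\right) + s = 2 s^{2} + s = s + 2 s^{2}$)
$x{\left(G \right)} = \frac{1 - \frac{4}{G}}{G}$ ($x{\left(G \right)} = - \frac{\left(- \frac{4}{G} + \frac{2}{G}\right) \left(1 + 2 \left(- \frac{4}{G} + \frac{2}{G}\right)\right)}{2} = - \frac{- \frac{2}{G} \left(1 + 2 \left(- \frac{2}{G}\right)\right)}{2} = - \frac{- \frac{2}{G} \left(1 - \frac{4}{G}\right)}{2} = - \frac{\left(-2\right) \frac{1}{G} \left(1 - \frac{4}{G}\right)}{2} = \frac{1 - \frac{4}{G}}{G}$)
$M{\left(Y,k \right)} = 7936$ ($M{\left(Y,k \right)} = \left(-1\right) \left(-7936\right) = 7936$)
$\frac{1}{584009 + M{\left(-331,x{\left(-5 \right)} \right)}} = \frac{1}{584009 + 7936} = \frac{1}{591945}$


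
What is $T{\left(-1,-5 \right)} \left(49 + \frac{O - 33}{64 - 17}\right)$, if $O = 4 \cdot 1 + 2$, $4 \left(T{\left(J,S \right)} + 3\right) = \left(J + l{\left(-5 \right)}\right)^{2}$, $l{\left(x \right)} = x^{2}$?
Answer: $6828$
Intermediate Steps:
$T{\left(J,S \right)} = -3 + \frac{\left(25 + J\right)^{2}}{4}$ ($T{\left(J,S \right)} = -3 + \frac{\left(J + \left(-5\right)^{2}\right)^{2}}{4} = -3 + \frac{\left(J + 25\right)^{2}}{4} = -3 + \frac{\left(25 + J\right)^{2}}{4}$)
$O = 6$ ($O = 4 + 2 = 6$)
$T{\left(-1,-5 \right)} \left(49 + \frac{O - 33}{64 - 17}\right) = \left(-3 + \frac{\left(25 - 1\right)^{2}}{4}\right) \left(49 + \frac{6 - 33}{64 - 17}\right) = \left(-3 + \frac{24^{2}}{4}\right) \left(49 - \frac{27}{47}\right) = \left(-3 + \frac{1}{4} \cdot 576\right) \left(49 - \frac{27}{47}\right) = \left(-3 + 144\right) \left(49 - \frac{27}{47}\right) = 141 \cdot \frac{2276}{47} = 6828$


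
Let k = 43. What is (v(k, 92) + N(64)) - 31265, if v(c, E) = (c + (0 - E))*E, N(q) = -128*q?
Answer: -43965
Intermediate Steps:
v(c, E) = E*(c - E) (v(c, E) = (c - E)*E = E*(c - E))
(v(k, 92) + N(64)) - 31265 = (92*(43 - 1*92) - 128*64) - 31265 = (92*(43 - 92) - 8192) - 31265 = (92*(-49) - 8192) - 31265 = (-4508 - 8192) - 31265 = -12700 - 31265 = -43965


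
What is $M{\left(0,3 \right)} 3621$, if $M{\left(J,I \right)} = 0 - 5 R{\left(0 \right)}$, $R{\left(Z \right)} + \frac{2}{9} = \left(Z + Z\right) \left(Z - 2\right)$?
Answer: $\frac{12070}{3} \approx 4023.3$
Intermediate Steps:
$R{\left(Z \right)} = - \frac{2}{9} + 2 Z \left(-2 + Z\right)$ ($R{\left(Z \right)} = - \frac{2}{9} + \left(Z + Z\right) \left(Z - 2\right) = - \frac{2}{9} + 2 Z \left(-2 + Z\right)$)
$M{\left(J,I \right)} = \frac{10}{9}$ ($M{\left(J,I \right)} = 0 - 5 \left(- \frac{2}{9} - 0 + 2 \cdot 0^{2}\right) = 0 - 5 \left(- \frac{2}{9} + 0 + 2 \cdot 0\right) = 0 - 5 \left(- \frac{2}{9} + 0 + 0\right) = 0 - - \frac{10}{9} = 0 + \frac{10}{9} = \frac{10}{9}$)
$M{\left(0,3 \right)} 3621 = \frac{10}{9} \cdot 3621 = \frac{12070}{3}$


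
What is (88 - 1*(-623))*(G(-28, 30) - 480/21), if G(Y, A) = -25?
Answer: -238185/7 ≈ -34026.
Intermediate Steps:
(88 - 1*(-623))*(G(-28, 30) - 480/21) = (88 - 1*(-623))*(-25 - 480/21) = (88 + 623)*(-25 - 480*1/21) = 711*(-25 - 160/7) = 711*(-335/7) = -238185/7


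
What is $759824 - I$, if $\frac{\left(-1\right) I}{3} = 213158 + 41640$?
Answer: $1524218$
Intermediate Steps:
$I = -764394$ ($I = - 3 \left(213158 + 41640\right) = \left(-3\right) 254798 = -764394$)
$759824 - I = 759824 - -764394 = 759824 + 764394 = 1524218$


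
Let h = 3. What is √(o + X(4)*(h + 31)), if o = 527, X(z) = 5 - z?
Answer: √561 ≈ 23.685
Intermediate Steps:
√(o + X(4)*(h + 31)) = √(527 + (5 - 1*4)*(3 + 31)) = √(527 + (5 - 4)*34) = √(527 + 1*34) = √(527 + 34) = √561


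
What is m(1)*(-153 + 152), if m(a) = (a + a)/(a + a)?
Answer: -1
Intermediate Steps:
m(a) = 1 (m(a) = (2*a)/((2*a)) = (2*a)*(1/(2*a)) = 1)
m(1)*(-153 + 152) = 1*(-153 + 152) = 1*(-1) = -1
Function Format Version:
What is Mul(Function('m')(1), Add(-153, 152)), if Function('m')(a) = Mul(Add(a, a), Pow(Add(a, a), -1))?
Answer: -1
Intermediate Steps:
Function('m')(a) = 1 (Function('m')(a) = Mul(Mul(2, a), Pow(Mul(2, a), -1)) = Mul(Mul(2, a), Mul(Rational(1, 2), Pow(a, -1))) = 1)
Mul(Function('m')(1), Add(-153, 152)) = Mul(1, Add(-153, 152)) = Mul(1, -1) = -1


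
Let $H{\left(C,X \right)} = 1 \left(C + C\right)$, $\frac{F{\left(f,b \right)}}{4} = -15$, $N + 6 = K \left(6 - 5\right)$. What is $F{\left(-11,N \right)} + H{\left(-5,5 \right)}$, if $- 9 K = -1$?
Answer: $-70$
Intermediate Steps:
$K = \frac{1}{9}$ ($K = \left(- \frac{1}{9}\right) \left(-1\right) = \frac{1}{9} \approx 0.11111$)
$N = - \frac{53}{9}$ ($N = -6 + \frac{6 - 5}{9} = -6 + \frac{1}{9} \cdot 1 = -6 + \frac{1}{9} = - \frac{53}{9} \approx -5.8889$)
$F{\left(f,b \right)} = -60$ ($F{\left(f,b \right)} = 4 \left(-15\right) = -60$)
$H{\left(C,X \right)} = 2 C$ ($H{\left(C,X \right)} = 1 \cdot 2 C = 2 C$)
$F{\left(-11,N \right)} + H{\left(-5,5 \right)} = -60 + 2 \left(-5\right) = -60 - 10 = -70$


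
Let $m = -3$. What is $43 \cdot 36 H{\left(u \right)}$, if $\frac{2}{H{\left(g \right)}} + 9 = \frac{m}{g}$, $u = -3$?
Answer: $-387$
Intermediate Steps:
$H{\left(g \right)} = \frac{2}{-9 - \frac{3}{g}}$
$43 \cdot 36 H{\left(u \right)} = 43 \cdot 36 \left(\left(-2\right) \left(-3\right) \frac{1}{3 + 9 \left(-3\right)}\right) = 1548 \left(\left(-2\right) \left(-3\right) \frac{1}{3 - 27}\right) = 1548 \left(\left(-2\right) \left(-3\right) \frac{1}{-24}\right) = 1548 \left(\left(-2\right) \left(-3\right) \left(- \frac{1}{24}\right)\right) = 1548 \left(- \frac{1}{4}\right) = -387$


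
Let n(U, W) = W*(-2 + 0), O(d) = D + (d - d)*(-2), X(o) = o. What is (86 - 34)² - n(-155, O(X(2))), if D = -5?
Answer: 2694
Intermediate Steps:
O(d) = -5 (O(d) = -5 + (d - d)*(-2) = -5 + 0*(-2) = -5 + 0 = -5)
n(U, W) = -2*W (n(U, W) = W*(-2) = -2*W)
(86 - 34)² - n(-155, O(X(2))) = (86 - 34)² - (-2)*(-5) = 52² - 1*10 = 2704 - 10 = 2694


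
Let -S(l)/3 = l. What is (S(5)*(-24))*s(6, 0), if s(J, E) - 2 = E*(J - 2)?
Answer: 720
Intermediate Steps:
S(l) = -3*l
s(J, E) = 2 + E*(-2 + J) (s(J, E) = 2 + E*(J - 2) = 2 + E*(-2 + J))
(S(5)*(-24))*s(6, 0) = (-3*5*(-24))*(2 - 2*0 + 0*6) = (-15*(-24))*(2 + 0 + 0) = 360*2 = 720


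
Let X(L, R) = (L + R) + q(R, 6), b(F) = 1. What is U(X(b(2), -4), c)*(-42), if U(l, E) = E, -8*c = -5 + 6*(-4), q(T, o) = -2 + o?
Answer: -609/4 ≈ -152.25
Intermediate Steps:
X(L, R) = 4 + L + R (X(L, R) = (L + R) + (-2 + 6) = (L + R) + 4 = 4 + L + R)
c = 29/8 (c = -(-5 + 6*(-4))/8 = -(-5 - 24)/8 = -1/8*(-29) = 29/8 ≈ 3.6250)
U(X(b(2), -4), c)*(-42) = (29/8)*(-42) = -609/4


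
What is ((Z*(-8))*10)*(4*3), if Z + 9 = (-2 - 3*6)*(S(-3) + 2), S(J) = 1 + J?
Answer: 8640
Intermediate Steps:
Z = -9 (Z = -9 + (-2 - 3*6)*((1 - 3) + 2) = -9 + (-2 - 18)*(-2 + 2) = -9 - 20*0 = -9 + 0 = -9)
((Z*(-8))*10)*(4*3) = (-9*(-8)*10)*(4*3) = (72*10)*12 = 720*12 = 8640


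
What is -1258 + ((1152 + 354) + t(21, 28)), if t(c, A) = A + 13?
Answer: 289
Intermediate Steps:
t(c, A) = 13 + A
-1258 + ((1152 + 354) + t(21, 28)) = -1258 + ((1152 + 354) + (13 + 28)) = -1258 + (1506 + 41) = -1258 + 1547 = 289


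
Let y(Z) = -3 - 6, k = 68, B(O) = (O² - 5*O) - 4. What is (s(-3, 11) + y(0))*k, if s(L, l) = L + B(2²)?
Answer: -1360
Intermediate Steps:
B(O) = -4 + O² - 5*O
s(L, l) = -8 + L (s(L, l) = L + (-4 + (2²)² - 5*2²) = L + (-4 + 4² - 5*4) = L + (-4 + 16 - 20) = L - 8 = -8 + L)
y(Z) = -9
(s(-3, 11) + y(0))*k = ((-8 - 3) - 9)*68 = (-11 - 9)*68 = -20*68 = -1360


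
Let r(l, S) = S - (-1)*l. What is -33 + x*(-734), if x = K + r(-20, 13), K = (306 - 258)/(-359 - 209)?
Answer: 366859/71 ≈ 5167.0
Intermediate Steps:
r(l, S) = S + l
K = -6/71 (K = 48/(-568) = 48*(-1/568) = -6/71 ≈ -0.084507)
x = -503/71 (x = -6/71 + (13 - 20) = -6/71 - 7 = -503/71 ≈ -7.0845)
-33 + x*(-734) = -33 - 503/71*(-734) = -33 + 369202/71 = 366859/71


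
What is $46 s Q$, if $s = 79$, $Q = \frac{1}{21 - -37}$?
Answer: $\frac{1817}{29} \approx 62.655$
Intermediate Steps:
$Q = \frac{1}{58}$ ($Q = \frac{1}{21 + 37} = \frac{1}{58} \approx 0.017241$)
$46 s Q = 46 \cdot 79 \cdot \frac{1}{58} = 3634 \cdot \frac{1}{58} = \frac{1817}{29}$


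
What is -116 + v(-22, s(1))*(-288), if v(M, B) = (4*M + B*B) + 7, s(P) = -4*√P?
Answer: 18604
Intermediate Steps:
v(M, B) = 7 + B² + 4*M (v(M, B) = (4*M + B²) + 7 = (B² + 4*M) + 7 = 7 + B² + 4*M)
-116 + v(-22, s(1))*(-288) = -116 + (7 + (-4*√1)² + 4*(-22))*(-288) = -116 + (7 + (-4*1)² - 88)*(-288) = -116 + (7 + (-4)² - 88)*(-288) = -116 + (7 + 16 - 88)*(-288) = -116 - 65*(-288) = -116 + 18720 = 18604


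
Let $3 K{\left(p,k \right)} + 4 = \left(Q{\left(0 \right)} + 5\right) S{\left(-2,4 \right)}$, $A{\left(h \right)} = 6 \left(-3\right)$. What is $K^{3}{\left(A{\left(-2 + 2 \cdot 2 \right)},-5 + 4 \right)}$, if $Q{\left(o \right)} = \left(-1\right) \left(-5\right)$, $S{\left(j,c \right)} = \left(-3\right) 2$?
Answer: $- \frac{262144}{27} \approx -9709.0$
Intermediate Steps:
$S{\left(j,c \right)} = -6$
$Q{\left(o \right)} = 5$
$A{\left(h \right)} = -18$
$K{\left(p,k \right)} = - \frac{64}{3}$ ($K{\left(p,k \right)} = - \frac{4}{3} + \frac{\left(5 + 5\right) \left(-6\right)}{3} = - \frac{4}{3} + \frac{10 \left(-6\right)}{3} = - \frac{4}{3} + \frac{1}{3} \left(-60\right) = - \frac{4}{3} - 20 = - \frac{64}{3}$)
$K^{3}{\left(A{\left(-2 + 2 \cdot 2 \right)},-5 + 4 \right)} = \left(- \frac{64}{3}\right)^{3} = - \frac{262144}{27}$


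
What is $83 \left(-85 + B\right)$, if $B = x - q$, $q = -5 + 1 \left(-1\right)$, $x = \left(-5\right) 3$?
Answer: $-7802$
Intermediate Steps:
$x = -15$
$q = -6$ ($q = -5 - 1 = -6$)
$B = -9$ ($B = -15 - -6 = -15 + 6 = -9$)
$83 \left(-85 + B\right) = 83 \left(-85 - 9\right) = 83 \left(-94\right) = -7802$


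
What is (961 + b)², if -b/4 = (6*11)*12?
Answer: 4870849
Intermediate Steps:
b = -3168 (b = -4*6*11*12 = -264*12 = -4*792 = -3168)
(961 + b)² = (961 - 3168)² = (-2207)² = 4870849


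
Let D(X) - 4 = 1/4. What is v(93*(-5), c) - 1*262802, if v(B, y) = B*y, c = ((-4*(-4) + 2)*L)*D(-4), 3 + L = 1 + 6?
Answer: -405092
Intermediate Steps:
D(X) = 17/4 (D(X) = 4 + 1/4 = 17/4)
L = 4 (L = -3 + (1 + 6) = -3 + 7 = 4)
c = 306 (c = ((-4*(-4) + 2)*4)*(17/4) = ((16 + 2)*4)*(17/4) = (18*4)*(17/4) = 72*(17/4) = 306)
v(93*(-5), c) - 1*262802 = (93*(-5))*306 - 1*262802 = -465*306 - 262802 = -142290 - 262802 = -405092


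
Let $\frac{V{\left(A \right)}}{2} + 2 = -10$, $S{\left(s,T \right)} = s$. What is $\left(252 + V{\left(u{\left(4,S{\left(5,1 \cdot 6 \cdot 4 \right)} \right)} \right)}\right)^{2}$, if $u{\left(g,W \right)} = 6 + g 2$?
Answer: $51984$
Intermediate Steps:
$u{\left(g,W \right)} = 6 + 2 g$
$V{\left(A \right)} = -24$ ($V{\left(A \right)} = -4 + 2 \left(-10\right) = -4 - 20 = -24$)
$\left(252 + V{\left(u{\left(4,S{\left(5,1 \cdot 6 \cdot 4 \right)} \right)} \right)}\right)^{2} = \left(252 - 24\right)^{2} = 228^{2} = 51984$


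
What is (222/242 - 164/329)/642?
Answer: 16675/25557378 ≈ 0.00065245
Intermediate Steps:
(222/242 - 164/329)/642 = (222*(1/242) - 164*1/329)*(1/642) = (111/121 - 164/329)*(1/642) = (16675/39809)*(1/642) = 16675/25557378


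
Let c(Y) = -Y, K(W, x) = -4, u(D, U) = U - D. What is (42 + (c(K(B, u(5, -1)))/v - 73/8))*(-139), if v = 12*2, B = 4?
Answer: -110227/24 ≈ -4592.8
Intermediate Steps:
v = 24
(42 + (c(K(B, u(5, -1)))/v - 73/8))*(-139) = (42 + (-1*(-4)/24 - 73/8))*(-139) = (42 + (4*(1/24) - 73*⅛))*(-139) = (42 + (⅙ - 73/8))*(-139) = (42 - 215/24)*(-139) = (793/24)*(-139) = -110227/24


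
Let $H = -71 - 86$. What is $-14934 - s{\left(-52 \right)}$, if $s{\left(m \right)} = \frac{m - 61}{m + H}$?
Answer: $- \frac{3121319}{209} \approx -14935.0$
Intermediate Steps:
$H = -157$ ($H = -71 - 86 = -157$)
$s{\left(m \right)} = \frac{-61 + m}{-157 + m}$ ($s{\left(m \right)} = \frac{m - 61}{m - 157} = \frac{-61 + m}{-157 + m}$)
$-14934 - s{\left(-52 \right)} = -14934 - \frac{-61 - 52}{-157 - 52} = -14934 - \frac{1}{-209} \left(-113\right) = -14934 - \left(- \frac{1}{209}\right) \left(-113\right) = -14934 - \frac{113}{209} = - \frac{3121319}{209}$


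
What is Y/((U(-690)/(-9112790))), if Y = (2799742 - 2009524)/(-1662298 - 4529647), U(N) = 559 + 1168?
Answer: 130928921604/194427073 ≈ 673.41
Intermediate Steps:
U(N) = 1727
Y = -790218/6191945 (Y = 790218/(-6191945) = 790218*(-1/6191945) = -790218/6191945 ≈ -0.12762)
Y/((U(-690)/(-9112790))) = -790218/(6191945*(1727/(-9112790))) = -790218/(6191945*(1727*(-1/9112790))) = -790218/(6191945*(-1727/9112790)) = -790218/6191945*(-9112790/1727) = 130928921604/194427073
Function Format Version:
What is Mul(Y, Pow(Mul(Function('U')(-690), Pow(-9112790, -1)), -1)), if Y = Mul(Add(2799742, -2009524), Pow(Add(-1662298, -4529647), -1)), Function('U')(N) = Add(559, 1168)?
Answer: Rational(130928921604, 194427073) ≈ 673.41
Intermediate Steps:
Function('U')(N) = 1727
Y = Rational(-790218, 6191945) (Y = Mul(790218, Pow(-6191945, -1)) = Mul(790218, Rational(-1, 6191945)) = Rational(-790218, 6191945) ≈ -0.12762)
Mul(Y, Pow(Mul(Function('U')(-690), Pow(-9112790, -1)), -1)) = Mul(Rational(-790218, 6191945), Pow(Mul(1727, Pow(-9112790, -1)), -1)) = Mul(Rational(-790218, 6191945), Pow(Mul(1727, Rational(-1, 9112790)), -1)) = Mul(Rational(-790218, 6191945), Pow(Rational(-1727, 9112790), -1)) = Mul(Rational(-790218, 6191945), Rational(-9112790, 1727)) = Rational(130928921604, 194427073)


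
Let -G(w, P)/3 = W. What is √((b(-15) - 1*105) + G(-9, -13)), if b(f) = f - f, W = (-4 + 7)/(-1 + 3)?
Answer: I*√438/2 ≈ 10.464*I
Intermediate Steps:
W = 3/2 ≈ 1.5000
G(w, P) = -9/2 (G(w, P) = -3*3/2 = -9/2)
b(f) = 0
√((b(-15) - 1*105) + G(-9, -13)) = √((0 - 1*105) - 9/2) = √((0 - 105) - 9/2) = √(-105 - 9/2) = √(-219/2) = I*√438/2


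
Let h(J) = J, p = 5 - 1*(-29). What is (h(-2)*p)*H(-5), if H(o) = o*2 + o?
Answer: 1020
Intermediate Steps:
p = 34 (p = 5 + 29 = 34)
H(o) = 3*o (H(o) = 2*o + o = 3*o)
(h(-2)*p)*H(-5) = (-2*34)*(3*(-5)) = -68*(-15) = 1020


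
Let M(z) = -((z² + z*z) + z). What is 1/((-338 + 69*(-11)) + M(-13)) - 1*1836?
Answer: -2610793/1422 ≈ -1836.0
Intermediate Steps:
M(z) = -z - 2*z² (M(z) = -((z² + z²) + z) = -(2*z² + z) = -(z + 2*z²) = -z - 2*z²)
1/((-338 + 69*(-11)) + M(-13)) - 1*1836 = 1/((-338 + 69*(-11)) - 1*(-13)*(1 + 2*(-13))) - 1*1836 = 1/((-338 - 759) - 1*(-13)*(1 - 26)) - 1836 = 1/(-1097 - 1*(-13)*(-25)) - 1836 = 1/(-1097 - 325) - 1836 = 1/(-1422) - 1836 = -1/1422 - 1836 = -2610793/1422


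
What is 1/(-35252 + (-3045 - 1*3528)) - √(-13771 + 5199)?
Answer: -1/41825 - 2*I*√2143 ≈ -2.3909e-5 - 92.585*I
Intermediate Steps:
1/(-35252 + (-3045 - 1*3528)) - √(-13771 + 5199) = 1/(-35252 + (-3045 - 3528)) - √(-8572) = 1/(-35252 - 6573) - 2*I*√2143 = 1/(-41825) - 2*I*√2143 = -1/41825 - 2*I*√2143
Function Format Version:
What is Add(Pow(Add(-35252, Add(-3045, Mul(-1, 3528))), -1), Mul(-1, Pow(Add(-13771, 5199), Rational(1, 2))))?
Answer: Add(Rational(-1, 41825), Mul(-2, I, Pow(2143, Rational(1, 2)))) ≈ Add(-2.3909e-5, Mul(-92.585, I))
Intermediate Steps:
Add(Pow(Add(-35252, Add(-3045, Mul(-1, 3528))), -1), Mul(-1, Pow(Add(-13771, 5199), Rational(1, 2)))) = Add(Pow(Add(-35252, Add(-3045, -3528)), -1), Mul(-1, Pow(-8572, Rational(1, 2)))) = Add(Pow(Add(-35252, -6573), -1), Mul(-1, Mul(2, I, Pow(2143, Rational(1, 2))))) = Add(Pow(-41825, -1), Mul(-2, I, Pow(2143, Rational(1, 2)))) = Add(Rational(-1, 41825), Mul(-2, I, Pow(2143, Rational(1, 2))))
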